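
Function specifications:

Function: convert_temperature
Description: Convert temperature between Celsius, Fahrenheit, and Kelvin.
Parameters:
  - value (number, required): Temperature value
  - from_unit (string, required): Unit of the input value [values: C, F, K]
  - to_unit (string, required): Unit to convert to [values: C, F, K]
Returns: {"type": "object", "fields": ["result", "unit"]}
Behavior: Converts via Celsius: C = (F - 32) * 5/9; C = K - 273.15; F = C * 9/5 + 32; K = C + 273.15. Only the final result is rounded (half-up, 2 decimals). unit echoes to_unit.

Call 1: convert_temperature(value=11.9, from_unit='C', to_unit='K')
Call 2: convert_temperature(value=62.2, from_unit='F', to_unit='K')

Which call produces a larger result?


Call 1:
  Input already in C: 11.9
  To K: 11.9 + 273.15 = 285.05
  Round to 2 decimals: 285.05
  -> 285.05 K
Call 2:
  To C: (62.2 - 32) * 5/9 = 16.777778
  To K: 16.777778 + 273.15 = 289.927778
  Round to 2 decimals: 289.93
  -> 289.93 K
Call 2 (289.93 K)


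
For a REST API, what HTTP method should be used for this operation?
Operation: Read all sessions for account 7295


GET = read, POST = create, PUT = update/replace, DELETE = remove
This operation is a read.
GET


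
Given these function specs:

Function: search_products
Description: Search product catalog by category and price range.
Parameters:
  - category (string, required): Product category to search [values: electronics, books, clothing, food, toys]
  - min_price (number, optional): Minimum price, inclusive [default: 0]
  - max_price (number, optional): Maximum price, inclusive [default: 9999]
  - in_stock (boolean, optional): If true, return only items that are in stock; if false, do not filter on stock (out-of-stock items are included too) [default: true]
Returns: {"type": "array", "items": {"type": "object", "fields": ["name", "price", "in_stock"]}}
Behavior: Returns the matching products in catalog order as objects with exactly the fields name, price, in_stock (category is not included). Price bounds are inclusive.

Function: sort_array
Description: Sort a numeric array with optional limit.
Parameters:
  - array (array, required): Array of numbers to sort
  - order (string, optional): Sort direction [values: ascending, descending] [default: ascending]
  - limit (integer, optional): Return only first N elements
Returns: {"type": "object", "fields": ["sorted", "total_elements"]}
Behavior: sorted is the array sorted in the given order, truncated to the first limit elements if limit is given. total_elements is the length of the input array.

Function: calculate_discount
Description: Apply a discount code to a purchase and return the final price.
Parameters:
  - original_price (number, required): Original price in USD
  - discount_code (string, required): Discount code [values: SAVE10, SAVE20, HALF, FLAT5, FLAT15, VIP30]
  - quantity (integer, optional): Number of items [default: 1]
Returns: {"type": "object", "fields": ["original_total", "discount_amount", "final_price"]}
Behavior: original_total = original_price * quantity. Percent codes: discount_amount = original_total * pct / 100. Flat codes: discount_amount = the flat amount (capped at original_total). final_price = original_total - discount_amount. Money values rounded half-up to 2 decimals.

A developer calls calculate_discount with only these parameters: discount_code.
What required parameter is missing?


Required parameters: original_price, discount_code
Provided: discount_code
Missing: original_price
original_price


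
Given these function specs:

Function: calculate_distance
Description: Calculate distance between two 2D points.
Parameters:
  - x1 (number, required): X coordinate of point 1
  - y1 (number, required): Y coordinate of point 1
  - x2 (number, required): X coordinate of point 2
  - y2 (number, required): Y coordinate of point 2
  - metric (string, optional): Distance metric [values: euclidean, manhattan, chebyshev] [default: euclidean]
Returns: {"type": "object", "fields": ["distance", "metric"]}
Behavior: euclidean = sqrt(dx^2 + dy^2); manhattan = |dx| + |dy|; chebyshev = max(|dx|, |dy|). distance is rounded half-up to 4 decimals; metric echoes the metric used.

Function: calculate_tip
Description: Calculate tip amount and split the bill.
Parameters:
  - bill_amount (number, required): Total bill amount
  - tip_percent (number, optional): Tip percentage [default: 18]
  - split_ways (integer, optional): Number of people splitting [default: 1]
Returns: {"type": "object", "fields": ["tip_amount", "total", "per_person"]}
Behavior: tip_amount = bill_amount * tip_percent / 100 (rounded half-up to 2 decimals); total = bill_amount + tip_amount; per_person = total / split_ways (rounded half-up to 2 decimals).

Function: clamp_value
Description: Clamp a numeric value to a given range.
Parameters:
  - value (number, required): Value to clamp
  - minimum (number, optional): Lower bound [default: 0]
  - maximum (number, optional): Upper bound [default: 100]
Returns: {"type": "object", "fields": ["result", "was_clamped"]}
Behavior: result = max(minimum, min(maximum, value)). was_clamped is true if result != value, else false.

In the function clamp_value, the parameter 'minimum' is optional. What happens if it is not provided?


The clamp_value spec declares:
  - minimum (number, optional): Lower bound [default: 0]
It defaults to 0


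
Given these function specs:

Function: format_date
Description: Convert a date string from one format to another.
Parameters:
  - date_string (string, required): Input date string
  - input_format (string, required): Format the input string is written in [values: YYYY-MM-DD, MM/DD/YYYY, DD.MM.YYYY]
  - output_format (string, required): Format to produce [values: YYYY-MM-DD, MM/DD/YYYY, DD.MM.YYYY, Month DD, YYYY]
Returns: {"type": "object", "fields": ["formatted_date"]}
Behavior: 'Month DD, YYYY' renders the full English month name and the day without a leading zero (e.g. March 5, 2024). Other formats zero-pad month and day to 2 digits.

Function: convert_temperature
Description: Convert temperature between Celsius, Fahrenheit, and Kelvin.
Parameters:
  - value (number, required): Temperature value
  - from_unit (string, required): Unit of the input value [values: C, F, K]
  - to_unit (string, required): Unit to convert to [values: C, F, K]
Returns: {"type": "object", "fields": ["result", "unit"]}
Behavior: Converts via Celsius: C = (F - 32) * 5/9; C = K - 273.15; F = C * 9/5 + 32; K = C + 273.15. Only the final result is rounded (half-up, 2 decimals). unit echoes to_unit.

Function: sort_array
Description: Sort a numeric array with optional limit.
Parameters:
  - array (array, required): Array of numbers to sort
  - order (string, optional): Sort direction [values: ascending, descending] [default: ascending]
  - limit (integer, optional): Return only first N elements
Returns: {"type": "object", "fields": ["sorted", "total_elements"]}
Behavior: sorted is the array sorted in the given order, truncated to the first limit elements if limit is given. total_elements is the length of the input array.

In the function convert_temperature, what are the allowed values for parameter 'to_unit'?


The convert_temperature spec declares:
  - to_unit (string, required): Unit to convert to [values: C, F, K]
Allowed values:
C, F, K


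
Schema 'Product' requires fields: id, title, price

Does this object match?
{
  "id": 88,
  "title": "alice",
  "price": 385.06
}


Checking required fields... All present.
Valid - all required fields present


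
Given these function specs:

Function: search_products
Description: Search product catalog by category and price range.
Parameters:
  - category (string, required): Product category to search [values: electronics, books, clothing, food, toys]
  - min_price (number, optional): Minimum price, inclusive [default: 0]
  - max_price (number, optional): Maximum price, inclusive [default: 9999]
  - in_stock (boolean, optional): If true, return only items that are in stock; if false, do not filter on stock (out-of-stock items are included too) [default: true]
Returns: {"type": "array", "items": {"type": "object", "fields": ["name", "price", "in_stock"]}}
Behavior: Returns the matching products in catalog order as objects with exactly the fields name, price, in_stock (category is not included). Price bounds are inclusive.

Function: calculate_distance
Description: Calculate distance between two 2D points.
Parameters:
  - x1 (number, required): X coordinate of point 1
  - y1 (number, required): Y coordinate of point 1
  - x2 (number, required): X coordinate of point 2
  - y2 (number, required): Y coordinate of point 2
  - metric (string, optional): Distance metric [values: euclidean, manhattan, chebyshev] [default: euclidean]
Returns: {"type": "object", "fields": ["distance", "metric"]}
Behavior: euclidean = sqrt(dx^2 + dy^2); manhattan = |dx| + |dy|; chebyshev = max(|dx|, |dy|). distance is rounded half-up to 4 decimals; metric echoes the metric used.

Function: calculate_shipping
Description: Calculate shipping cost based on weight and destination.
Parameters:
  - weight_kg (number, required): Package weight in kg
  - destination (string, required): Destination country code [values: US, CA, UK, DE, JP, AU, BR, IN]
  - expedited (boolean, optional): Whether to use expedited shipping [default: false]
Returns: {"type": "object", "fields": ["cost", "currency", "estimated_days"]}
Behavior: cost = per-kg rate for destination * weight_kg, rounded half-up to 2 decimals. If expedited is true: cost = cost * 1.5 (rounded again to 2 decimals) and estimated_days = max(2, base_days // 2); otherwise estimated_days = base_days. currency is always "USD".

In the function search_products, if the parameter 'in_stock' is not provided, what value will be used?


The search_products spec declares:
  - in_stock (boolean, optional): If true, return only items that are in stock; if false, do not filter on stock (out-of-stock items are included too) [default: true]
Default:
true


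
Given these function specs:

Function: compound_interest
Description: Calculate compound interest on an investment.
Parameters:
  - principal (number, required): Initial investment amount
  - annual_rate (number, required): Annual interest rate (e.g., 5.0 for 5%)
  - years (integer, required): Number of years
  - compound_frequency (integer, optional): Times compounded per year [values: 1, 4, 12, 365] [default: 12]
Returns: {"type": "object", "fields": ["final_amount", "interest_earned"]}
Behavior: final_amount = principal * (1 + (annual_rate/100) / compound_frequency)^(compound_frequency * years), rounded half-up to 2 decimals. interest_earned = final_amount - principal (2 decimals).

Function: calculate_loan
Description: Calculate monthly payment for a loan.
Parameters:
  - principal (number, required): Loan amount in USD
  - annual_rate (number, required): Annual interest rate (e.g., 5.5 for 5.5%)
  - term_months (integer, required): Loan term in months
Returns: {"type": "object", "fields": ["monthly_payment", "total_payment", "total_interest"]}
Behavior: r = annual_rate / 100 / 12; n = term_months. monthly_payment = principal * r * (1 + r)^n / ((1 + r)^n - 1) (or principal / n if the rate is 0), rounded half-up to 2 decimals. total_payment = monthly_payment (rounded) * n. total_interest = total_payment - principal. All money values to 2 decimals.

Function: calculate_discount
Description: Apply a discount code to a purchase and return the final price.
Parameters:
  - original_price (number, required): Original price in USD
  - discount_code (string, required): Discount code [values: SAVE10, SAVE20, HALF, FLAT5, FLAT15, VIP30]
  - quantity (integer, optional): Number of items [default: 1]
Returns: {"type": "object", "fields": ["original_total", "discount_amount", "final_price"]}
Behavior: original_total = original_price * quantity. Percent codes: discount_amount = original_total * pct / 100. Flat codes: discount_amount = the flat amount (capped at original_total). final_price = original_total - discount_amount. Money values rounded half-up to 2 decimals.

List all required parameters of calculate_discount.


Parameters of calculate_discount and their required/optional flag:
  original_price: required
  discount_code: required
  quantity: optional
discount_code, original_price


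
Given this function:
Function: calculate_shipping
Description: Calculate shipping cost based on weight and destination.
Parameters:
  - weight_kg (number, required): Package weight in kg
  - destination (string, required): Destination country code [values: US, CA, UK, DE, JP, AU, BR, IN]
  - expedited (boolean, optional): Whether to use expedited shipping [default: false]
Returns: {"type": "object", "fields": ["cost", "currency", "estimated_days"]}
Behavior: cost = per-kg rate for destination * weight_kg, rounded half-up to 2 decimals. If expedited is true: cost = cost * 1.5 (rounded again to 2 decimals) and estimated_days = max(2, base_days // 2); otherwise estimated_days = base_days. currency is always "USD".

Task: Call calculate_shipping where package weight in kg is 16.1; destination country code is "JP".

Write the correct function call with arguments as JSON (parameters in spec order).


Mapping each described value to its parameter name:
  'Package weight in kg' -> weight_kg = 16.1
  'Destination country code' -> destination = "JP"
calculate_shipping({"weight_kg": 16.1, "destination": "JP"})


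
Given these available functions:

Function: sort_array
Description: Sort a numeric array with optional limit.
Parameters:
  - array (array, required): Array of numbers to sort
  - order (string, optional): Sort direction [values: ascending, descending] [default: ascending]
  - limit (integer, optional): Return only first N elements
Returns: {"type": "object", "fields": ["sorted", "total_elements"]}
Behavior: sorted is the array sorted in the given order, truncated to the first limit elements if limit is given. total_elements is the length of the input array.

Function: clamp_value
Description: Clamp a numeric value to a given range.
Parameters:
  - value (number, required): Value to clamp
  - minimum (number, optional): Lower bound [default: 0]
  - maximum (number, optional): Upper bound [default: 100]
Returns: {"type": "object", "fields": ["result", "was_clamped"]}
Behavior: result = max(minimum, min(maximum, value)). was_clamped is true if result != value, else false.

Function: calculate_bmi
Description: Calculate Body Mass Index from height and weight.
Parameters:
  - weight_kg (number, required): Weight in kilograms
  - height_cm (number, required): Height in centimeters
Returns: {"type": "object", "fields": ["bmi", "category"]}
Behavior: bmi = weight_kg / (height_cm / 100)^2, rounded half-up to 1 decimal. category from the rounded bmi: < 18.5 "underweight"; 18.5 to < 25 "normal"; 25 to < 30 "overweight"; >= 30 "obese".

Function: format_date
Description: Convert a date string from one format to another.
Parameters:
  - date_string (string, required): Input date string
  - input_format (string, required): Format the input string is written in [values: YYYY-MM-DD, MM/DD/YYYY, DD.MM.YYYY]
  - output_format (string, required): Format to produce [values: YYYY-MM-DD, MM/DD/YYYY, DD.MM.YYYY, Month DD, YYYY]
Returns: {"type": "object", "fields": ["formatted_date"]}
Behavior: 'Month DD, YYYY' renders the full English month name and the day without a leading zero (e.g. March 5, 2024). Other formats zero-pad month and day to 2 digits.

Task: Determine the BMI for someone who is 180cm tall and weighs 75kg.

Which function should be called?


The task needs a function whose description is: Calculate Body Mass Index from height and weight.
calculate_bmi


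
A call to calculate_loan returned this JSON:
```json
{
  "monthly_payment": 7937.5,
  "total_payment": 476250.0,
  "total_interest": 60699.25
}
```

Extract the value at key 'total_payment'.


476250.0


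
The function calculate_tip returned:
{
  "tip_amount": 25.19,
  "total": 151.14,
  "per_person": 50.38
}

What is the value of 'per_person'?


50.38


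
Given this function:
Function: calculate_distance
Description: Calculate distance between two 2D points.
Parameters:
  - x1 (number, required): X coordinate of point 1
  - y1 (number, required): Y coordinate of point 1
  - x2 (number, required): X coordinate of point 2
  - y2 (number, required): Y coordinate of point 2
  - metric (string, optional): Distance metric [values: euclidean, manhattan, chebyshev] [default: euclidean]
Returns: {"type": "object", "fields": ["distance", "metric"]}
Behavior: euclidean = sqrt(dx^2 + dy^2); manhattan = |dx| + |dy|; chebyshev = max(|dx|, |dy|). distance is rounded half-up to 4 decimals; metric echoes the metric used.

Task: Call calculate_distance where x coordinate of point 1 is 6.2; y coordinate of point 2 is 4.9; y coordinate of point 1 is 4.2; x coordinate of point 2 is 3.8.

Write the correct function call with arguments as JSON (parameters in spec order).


Mapping each described value to its parameter name:
  'X coordinate of point 1' -> x1 = 6.2
  'Y coordinate of point 2' -> y2 = 4.9
  'Y coordinate of point 1' -> y1 = 4.2
  'X coordinate of point 2' -> x2 = 3.8
calculate_distance({"x1": 6.2, "y1": 4.2, "x2": 3.8, "y2": 4.9})


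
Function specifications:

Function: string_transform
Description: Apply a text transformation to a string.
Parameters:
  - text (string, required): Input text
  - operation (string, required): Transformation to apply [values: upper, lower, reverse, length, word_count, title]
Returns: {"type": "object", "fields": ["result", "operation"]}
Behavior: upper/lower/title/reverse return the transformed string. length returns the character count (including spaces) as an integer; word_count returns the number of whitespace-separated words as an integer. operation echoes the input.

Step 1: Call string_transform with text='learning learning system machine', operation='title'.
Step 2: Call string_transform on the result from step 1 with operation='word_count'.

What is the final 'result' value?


Step 1: string_transform(text='learning learning system machine', operation='title')
  -> result = 'Learning Learning System Machine'
Step 2: string_transform(text='Learning Learning System Machine', operation='word_count')
  words: Learning, Learning, System, Machine -> 4
  -> result = 4
4


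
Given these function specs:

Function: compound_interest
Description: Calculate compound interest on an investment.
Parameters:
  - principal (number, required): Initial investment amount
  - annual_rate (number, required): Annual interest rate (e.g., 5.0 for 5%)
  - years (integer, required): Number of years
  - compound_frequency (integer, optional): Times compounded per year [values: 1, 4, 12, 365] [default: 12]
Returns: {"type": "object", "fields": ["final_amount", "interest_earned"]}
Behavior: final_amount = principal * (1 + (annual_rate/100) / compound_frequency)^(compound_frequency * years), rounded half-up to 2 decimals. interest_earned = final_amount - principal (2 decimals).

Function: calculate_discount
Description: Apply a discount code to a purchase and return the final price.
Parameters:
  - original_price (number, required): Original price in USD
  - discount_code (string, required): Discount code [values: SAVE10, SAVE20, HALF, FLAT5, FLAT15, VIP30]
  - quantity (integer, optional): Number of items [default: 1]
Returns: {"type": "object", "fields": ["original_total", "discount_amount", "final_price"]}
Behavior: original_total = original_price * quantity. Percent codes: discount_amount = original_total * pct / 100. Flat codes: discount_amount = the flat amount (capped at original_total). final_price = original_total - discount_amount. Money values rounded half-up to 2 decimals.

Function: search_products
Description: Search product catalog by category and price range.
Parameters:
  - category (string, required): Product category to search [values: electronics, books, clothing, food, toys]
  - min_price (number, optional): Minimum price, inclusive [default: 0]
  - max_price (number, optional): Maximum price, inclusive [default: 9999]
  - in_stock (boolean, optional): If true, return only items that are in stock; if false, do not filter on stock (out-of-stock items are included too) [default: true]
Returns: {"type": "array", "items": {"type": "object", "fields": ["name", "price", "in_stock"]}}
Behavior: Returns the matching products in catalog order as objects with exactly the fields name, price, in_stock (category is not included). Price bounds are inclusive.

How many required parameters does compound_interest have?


Parameters of compound_interest: principal (required), annual_rate (required), years (required), compound_frequency (optional)
Required count:
3


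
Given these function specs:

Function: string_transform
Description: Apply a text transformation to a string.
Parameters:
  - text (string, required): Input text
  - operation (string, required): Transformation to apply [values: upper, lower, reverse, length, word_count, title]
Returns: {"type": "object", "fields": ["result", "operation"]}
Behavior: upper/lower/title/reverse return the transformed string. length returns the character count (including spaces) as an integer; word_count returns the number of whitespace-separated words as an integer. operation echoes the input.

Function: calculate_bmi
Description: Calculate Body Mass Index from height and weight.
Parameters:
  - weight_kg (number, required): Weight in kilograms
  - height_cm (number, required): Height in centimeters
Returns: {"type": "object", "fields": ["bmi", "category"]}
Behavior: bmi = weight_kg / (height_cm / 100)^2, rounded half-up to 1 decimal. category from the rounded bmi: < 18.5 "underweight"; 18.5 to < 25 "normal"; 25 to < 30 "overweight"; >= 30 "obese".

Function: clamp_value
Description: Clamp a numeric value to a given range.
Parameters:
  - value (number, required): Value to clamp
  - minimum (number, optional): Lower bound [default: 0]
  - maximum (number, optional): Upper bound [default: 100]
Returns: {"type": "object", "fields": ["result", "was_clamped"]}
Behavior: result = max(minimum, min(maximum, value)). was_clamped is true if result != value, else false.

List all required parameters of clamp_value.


Parameters of clamp_value and their required/optional flag:
  value: required
  minimum: optional
  maximum: optional
value


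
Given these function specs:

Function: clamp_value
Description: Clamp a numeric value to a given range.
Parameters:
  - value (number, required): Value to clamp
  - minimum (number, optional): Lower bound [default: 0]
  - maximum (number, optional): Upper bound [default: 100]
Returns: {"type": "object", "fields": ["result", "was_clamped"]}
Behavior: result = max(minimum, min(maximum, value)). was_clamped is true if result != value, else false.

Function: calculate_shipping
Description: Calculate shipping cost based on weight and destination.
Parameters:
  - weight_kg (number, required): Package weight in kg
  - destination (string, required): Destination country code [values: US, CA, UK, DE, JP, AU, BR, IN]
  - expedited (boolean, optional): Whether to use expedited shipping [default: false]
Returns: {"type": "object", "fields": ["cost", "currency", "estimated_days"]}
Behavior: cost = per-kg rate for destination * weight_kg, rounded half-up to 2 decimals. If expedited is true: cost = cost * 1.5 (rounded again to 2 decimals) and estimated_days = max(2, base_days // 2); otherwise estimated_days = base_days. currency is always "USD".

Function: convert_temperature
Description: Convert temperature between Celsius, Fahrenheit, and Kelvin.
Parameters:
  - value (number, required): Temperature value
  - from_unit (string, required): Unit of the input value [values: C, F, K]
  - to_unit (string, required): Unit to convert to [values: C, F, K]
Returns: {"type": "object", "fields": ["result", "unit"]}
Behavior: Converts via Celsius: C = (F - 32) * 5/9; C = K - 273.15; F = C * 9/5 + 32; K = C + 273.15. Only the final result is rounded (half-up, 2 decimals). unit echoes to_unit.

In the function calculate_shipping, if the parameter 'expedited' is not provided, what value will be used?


The calculate_shipping spec declares:
  - expedited (boolean, optional): Whether to use expedited shipping [default: false]
Default:
false


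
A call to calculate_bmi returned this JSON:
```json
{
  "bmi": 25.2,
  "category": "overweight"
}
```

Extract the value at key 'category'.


overweight


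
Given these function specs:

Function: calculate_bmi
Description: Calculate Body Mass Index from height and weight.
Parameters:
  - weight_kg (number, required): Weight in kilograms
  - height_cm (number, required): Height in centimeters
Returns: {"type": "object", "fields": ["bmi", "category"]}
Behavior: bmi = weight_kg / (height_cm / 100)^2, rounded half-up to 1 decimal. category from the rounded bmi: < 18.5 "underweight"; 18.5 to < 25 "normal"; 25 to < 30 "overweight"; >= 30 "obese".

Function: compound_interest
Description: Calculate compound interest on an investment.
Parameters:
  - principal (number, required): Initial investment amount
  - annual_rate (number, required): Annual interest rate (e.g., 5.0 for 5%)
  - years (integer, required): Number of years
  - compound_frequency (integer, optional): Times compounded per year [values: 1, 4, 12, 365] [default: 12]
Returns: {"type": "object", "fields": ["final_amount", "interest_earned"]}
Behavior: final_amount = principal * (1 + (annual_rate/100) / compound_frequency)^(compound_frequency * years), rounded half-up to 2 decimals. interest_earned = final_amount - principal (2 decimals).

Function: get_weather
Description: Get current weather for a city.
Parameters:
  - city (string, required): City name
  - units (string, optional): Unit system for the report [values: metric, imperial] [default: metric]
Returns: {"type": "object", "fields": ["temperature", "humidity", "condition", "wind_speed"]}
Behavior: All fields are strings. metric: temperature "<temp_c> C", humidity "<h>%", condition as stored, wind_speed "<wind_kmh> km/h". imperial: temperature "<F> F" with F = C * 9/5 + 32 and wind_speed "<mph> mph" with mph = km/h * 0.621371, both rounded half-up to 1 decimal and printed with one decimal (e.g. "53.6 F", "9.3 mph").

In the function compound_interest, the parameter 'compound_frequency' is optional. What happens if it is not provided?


The compound_interest spec declares:
  - compound_frequency (integer, optional): Times compounded per year [values: 1, 4, 12, 365] [default: 12]
It defaults to 12


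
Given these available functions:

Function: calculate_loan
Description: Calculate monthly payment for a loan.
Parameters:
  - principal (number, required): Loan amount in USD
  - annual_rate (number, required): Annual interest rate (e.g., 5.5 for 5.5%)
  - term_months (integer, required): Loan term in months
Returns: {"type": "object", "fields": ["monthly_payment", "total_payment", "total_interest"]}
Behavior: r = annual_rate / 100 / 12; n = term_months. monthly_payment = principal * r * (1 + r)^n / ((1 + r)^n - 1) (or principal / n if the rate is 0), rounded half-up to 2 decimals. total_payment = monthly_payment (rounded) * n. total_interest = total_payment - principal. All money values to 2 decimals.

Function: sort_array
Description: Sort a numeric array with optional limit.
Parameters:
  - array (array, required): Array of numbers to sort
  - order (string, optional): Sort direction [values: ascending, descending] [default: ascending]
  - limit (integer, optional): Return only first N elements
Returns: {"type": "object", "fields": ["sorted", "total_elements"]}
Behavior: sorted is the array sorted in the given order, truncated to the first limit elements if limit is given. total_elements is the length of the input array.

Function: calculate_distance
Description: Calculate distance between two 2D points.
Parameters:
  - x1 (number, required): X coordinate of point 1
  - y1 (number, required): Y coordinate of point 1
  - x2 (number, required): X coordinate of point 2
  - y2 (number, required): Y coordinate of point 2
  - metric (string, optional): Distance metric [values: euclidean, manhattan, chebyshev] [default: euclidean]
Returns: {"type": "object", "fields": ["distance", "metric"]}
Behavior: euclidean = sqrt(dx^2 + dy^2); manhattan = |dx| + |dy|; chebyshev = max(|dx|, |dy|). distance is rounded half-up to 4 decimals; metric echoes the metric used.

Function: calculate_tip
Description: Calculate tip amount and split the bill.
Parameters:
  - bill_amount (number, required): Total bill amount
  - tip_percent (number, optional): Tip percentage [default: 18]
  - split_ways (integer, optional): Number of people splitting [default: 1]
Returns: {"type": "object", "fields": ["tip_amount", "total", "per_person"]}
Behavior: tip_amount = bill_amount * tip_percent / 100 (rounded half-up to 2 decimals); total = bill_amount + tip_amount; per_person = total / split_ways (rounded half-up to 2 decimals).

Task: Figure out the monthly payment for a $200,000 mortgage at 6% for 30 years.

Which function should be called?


The task needs a function whose description is: Calculate monthly payment for a loan.
calculate_loan


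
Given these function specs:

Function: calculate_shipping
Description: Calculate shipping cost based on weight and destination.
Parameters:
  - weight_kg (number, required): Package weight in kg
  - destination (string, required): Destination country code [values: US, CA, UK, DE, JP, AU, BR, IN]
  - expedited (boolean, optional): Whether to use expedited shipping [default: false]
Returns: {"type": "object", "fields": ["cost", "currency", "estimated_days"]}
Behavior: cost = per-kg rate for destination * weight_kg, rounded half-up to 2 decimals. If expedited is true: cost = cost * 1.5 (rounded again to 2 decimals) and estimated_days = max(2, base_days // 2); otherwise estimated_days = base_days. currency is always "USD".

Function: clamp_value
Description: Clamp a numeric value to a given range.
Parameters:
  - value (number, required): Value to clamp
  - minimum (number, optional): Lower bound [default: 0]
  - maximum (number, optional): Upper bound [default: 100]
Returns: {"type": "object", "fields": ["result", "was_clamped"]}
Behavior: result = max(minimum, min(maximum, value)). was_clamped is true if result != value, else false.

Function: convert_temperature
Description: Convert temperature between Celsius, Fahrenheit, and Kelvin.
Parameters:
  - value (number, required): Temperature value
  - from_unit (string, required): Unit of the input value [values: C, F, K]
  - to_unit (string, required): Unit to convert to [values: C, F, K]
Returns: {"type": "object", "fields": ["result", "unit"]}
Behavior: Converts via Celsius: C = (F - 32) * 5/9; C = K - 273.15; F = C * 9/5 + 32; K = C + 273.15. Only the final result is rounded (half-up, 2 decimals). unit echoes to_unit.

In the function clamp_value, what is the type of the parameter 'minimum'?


The clamp_value spec declares:
  - minimum (number, optional): Lower bound [default: 0]
Type:
number


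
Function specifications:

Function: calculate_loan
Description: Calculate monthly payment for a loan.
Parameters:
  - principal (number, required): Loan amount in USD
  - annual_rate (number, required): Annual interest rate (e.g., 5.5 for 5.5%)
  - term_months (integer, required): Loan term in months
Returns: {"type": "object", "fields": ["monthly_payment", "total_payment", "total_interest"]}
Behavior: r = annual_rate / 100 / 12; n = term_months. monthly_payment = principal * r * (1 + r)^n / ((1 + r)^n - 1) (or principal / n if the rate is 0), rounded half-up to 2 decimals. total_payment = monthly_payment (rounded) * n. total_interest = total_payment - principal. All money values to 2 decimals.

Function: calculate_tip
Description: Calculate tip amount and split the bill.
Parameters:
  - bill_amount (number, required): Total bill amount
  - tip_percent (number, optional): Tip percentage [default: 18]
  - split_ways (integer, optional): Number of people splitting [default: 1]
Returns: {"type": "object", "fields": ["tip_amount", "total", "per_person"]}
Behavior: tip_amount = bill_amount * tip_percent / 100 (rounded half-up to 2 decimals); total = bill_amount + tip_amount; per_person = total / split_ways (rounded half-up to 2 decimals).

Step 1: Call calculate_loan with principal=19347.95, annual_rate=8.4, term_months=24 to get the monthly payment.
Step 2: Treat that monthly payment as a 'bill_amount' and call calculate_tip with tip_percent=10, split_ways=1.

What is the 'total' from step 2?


Step 1: calculate_loan(principal=19347.95, annual_rate=8.4, term_months=24)
  r = 8.4 / 100 / 12 = 0.007 (keep full precision)
  (1 + r)^24 = 1.18224448
  monthly_payment = 19347.95 * 0.007 * 1.18224448 / (1.18224448 - 1) = 878.589316 -> 878.59
  total_payment = 878.59 * 24 = 21086.16
  total_interest = 21086.16 - 19347.95 = 1738.21
  -> monthly_payment = 878.59
Step 2: calculate_tip(bill_amount=878.59, tip_percent=10, split_ways=1)
  tip_amount = 878.59 * 10/100 = 87.859 -> 87.86
  total = 878.59 + 87.86 = 966.45
  per_person = 966.45 / 1 = 966.45 -> 966.45
  -> total = 966.45
$966.45


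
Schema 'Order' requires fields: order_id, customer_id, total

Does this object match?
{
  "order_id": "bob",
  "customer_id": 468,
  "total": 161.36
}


Checking required fields... All present.
Valid - all required fields present


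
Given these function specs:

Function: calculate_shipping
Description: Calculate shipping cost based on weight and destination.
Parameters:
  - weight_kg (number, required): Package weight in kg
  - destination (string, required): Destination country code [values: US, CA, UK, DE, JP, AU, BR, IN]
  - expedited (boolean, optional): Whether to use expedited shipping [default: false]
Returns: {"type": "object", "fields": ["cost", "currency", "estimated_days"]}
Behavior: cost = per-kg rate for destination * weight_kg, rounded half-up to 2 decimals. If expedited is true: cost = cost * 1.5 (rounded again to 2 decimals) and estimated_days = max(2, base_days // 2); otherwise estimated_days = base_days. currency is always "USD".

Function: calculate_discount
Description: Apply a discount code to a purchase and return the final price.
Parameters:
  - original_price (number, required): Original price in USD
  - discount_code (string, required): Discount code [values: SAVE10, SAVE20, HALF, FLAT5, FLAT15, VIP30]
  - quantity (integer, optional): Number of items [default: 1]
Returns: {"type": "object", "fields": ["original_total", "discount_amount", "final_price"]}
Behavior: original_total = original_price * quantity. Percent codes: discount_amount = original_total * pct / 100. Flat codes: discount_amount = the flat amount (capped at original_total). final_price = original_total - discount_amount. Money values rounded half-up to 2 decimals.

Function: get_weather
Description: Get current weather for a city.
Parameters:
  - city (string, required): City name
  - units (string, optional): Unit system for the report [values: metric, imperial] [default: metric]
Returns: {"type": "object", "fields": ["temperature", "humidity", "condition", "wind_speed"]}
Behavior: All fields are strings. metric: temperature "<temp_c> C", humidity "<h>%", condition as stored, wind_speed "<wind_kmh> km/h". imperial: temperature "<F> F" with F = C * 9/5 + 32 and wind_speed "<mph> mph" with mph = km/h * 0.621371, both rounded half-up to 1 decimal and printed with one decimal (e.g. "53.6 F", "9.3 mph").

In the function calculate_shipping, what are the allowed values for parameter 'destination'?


The calculate_shipping spec declares:
  - destination (string, required): Destination country code [values: US, CA, UK, DE, JP, AU, BR, IN]
Allowed values:
US, CA, UK, DE, JP, AU, BR, IN


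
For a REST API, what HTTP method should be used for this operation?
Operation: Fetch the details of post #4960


GET = read, POST = create, PUT = update/replace, DELETE = remove
This operation is a read.
GET


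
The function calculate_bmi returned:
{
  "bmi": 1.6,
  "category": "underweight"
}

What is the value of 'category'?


underweight


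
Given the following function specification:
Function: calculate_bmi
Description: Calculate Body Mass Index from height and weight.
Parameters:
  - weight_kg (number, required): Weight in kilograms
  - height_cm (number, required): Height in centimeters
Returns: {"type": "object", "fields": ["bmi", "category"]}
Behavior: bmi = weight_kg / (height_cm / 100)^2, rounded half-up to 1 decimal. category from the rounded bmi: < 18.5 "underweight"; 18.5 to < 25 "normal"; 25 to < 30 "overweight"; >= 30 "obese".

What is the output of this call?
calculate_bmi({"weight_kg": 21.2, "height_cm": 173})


height_m = 173 / 100 = 1.73
bmi = 21.2 / 1.73^2 = 21.2 / 2.9929 = 7.083431 -> 7.1
7.1 < 18.5 -> underweight
Output:
{"bmi": 7.1, "category": "underweight"}


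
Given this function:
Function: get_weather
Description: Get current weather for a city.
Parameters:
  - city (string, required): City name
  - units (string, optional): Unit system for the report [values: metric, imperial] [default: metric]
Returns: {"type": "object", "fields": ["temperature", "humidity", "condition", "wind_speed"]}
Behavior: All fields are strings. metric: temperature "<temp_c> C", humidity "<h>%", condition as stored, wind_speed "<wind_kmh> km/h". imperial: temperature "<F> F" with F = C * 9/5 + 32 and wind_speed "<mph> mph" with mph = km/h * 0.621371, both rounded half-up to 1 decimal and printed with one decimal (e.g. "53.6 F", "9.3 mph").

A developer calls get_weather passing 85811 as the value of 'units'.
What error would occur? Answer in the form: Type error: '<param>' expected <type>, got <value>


Spec: 'units' is declared as string; 85811 is an integer.
Type error: 'units' expected string, got 85811


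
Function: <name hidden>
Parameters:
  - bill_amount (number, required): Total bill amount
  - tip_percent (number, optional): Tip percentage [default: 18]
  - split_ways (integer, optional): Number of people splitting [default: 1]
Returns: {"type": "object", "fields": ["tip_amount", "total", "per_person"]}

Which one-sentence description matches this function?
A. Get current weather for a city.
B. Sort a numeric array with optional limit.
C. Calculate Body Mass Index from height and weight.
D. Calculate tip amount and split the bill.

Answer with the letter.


Parameters bill_amount, tip_percent, split_ways and return ["tip_amount", "total", "per_person"] fit: Calculate tip amount and split the bill.
D


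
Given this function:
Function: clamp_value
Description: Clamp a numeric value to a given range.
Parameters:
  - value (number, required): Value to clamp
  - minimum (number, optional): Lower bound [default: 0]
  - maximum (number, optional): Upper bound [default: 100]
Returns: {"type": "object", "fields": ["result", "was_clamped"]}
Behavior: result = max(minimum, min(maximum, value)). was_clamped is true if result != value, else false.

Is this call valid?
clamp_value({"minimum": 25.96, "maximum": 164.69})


Checking required parameters...
Missing required parameter: value
Invalid - missing required parameter 'value'


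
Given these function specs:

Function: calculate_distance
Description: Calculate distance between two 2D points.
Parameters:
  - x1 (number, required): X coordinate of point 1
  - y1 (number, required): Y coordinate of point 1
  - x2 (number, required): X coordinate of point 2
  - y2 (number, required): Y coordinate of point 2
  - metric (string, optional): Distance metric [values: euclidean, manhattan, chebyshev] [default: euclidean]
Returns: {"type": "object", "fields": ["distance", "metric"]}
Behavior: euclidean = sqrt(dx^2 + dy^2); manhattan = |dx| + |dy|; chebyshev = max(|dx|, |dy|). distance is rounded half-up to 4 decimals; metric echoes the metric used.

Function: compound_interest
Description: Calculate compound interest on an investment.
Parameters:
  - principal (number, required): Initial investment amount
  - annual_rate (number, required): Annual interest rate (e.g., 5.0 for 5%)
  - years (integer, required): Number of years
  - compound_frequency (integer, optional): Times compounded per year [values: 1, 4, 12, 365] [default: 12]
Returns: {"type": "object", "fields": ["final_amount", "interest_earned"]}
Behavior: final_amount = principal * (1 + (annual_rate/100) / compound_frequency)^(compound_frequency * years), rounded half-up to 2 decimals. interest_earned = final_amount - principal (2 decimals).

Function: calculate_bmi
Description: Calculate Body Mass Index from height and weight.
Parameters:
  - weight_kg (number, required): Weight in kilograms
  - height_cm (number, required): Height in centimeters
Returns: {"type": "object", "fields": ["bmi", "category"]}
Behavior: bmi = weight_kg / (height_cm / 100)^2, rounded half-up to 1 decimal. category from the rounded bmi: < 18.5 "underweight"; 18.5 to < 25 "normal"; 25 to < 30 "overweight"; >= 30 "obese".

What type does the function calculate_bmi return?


The calculate_bmi spec declares Returns: {"type": "object", "fields": ["bmi", "category"]}
Type:
object
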